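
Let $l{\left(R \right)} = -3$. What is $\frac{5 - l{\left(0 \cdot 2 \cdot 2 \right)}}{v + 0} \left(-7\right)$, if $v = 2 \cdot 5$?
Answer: $- \frac{28}{5} \approx -5.6$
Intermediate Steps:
$v = 10$
$\frac{5 - l{\left(0 \cdot 2 \cdot 2 \right)}}{v + 0} \left(-7\right) = \frac{5 - -3}{10 + 0} \left(-7\right) = \frac{5 + 3}{10} \left(-7\right) = \frac{1}{10} \cdot 8 \left(-7\right) = \frac{4}{5} \left(-7\right) = - \frac{28}{5}$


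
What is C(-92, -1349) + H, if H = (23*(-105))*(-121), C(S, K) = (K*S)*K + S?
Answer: -167129569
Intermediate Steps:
C(S, K) = S + S*K**2 (C(S, K) = S*K**2 + S = S + S*K**2)
H = 292215 (H = -2415*(-121) = 292215)
C(-92, -1349) + H = -92*(1 + (-1349)**2) + 292215 = -92*(1 + 1819801) + 292215 = -92*1819802 + 292215 = -167421784 + 292215 = -167129569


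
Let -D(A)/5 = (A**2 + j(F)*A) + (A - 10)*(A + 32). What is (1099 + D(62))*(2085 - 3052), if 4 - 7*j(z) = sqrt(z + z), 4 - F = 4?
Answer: 289294489/7 ≈ 4.1328e+7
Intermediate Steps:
F = 0 (F = 4 - 1*4 = 4 - 4 = 0)
j(z) = 4/7 - sqrt(2)*sqrt(z)/7 (j(z) = 4/7 - sqrt(z + z)/7 = 4/7 - sqrt(2)*sqrt(z)/7)
D(A) = -5*A**2 - 20*A/7 - 5*(-10 + A)*(32 + A) (D(A) = -5*((A**2 + (4/7 - sqrt(2)*sqrt(0)/7)*A) + (A - 10)*(A + 32)) = -5*((A**2 + (4/7 - 1/7*sqrt(2)*0)*A) + (-10 + A)*(32 + A)) = -5*((A**2 + (4/7 + 0)*A) + (-10 + A)*(32 + A)) = -5*((A**2 + 4*A/7) + (-10 + A)*(32 + A)) = -5*(A**2 + 4*A/7 + (-10 + A)*(32 + A)) = -5*A**2 - 20*A/7 - 5*(-10 + A)*(32 + A))
(1099 + D(62))*(2085 - 3052) = (1099 + (1600 - 10*62**2 - 790/7*62))*(2085 - 3052) = (1099 + (1600 - 10*3844 - 48980/7))*(-967) = (1099 + (1600 - 38440 - 48980/7))*(-967) = (1099 - 306860/7)*(-967) = -299167/7*(-967) = 289294489/7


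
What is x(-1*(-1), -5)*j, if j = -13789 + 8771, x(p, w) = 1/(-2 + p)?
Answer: 5018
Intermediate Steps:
j = -5018
x(-1*(-1), -5)*j = -5018/(-2 - 1*(-1)) = -5018/(-2 + 1) = -5018/(-1) = -1*(-5018) = 5018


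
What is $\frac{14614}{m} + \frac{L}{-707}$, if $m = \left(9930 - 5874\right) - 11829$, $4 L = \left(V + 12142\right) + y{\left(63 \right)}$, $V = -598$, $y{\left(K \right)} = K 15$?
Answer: $- \frac{138405389}{21982044} \approx -6.2963$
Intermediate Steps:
$y{\left(K \right)} = 15 K$
$L = \frac{12489}{4}$ ($L = \frac{\left(-598 + 12142\right) + 15 \cdot 63}{4} = \frac{11544 + 945}{4} = \frac{1}{4} \cdot 12489 = \frac{12489}{4} \approx 3122.3$)
$m = -7773$ ($m = \left(9930 - 5874\right) - 11829 = 4056 - 11829 = -7773$)
$\frac{14614}{m} + \frac{L}{-707} = \frac{14614}{-7773} + \frac{12489}{4 \left(-707\right)} = 14614 \left(- \frac{1}{7773}\right) + \frac{12489}{4} \left(- \frac{1}{707}\right) = - \frac{14614}{7773} - \frac{12489}{2828} = - \frac{138405389}{21982044}$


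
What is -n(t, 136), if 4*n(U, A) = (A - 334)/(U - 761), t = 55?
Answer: -99/1412 ≈ -0.070113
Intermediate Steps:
n(U, A) = (-334 + A)/(4*(-761 + U)) (n(U, A) = ((A - 334)/(U - 761))/4 = ((-334 + A)/(-761 + U))/4 = (-334 + A)/(4*(-761 + U)))
-n(t, 136) = -(-334 + 136)/(4*(-761 + 55)) = -(-198)/(4*(-706)) = -(-1)*(-198)/(4*706) = -1*99/1412 = -99/1412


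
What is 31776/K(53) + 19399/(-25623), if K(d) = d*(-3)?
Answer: -272426963/1358019 ≈ -200.61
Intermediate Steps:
K(d) = -3*d
31776/K(53) + 19399/(-25623) = 31776/((-3*53)) + 19399/(-25623) = 31776/(-159) + 19399*(-1/25623) = 31776*(-1/159) - 19399/25623 = -10592/53 - 19399/25623 = -272426963/1358019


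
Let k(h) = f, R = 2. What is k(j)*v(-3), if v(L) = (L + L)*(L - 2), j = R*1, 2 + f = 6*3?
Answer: 480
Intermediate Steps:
f = 16 (f = -2 + 6*3 = -2 + 18 = 16)
j = 2 (j = 2*1 = 2)
v(L) = 2*L*(-2 + L) (v(L) = (2*L)*(-2 + L) = 2*L*(-2 + L))
k(h) = 16
k(j)*v(-3) = 16*(2*(-3)*(-2 - 3)) = 16*(2*(-3)*(-5)) = 16*30 = 480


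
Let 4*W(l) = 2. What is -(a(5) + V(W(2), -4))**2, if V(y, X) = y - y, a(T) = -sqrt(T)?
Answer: -5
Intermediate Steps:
W(l) = 1/2 (W(l) = (1/4)*2 = 1/2)
V(y, X) = 0
-(a(5) + V(W(2), -4))**2 = -(-sqrt(5) + 0)**2 = -(-sqrt(5))**2 = -1*5 = -5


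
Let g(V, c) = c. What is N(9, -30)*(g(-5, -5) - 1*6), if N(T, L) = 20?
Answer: -220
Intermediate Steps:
N(9, -30)*(g(-5, -5) - 1*6) = 20*(-5 - 1*6) = 20*(-5 - 6) = 20*(-11) = -220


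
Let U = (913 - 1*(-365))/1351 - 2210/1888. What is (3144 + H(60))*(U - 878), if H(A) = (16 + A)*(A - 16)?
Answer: -908351187005/159418 ≈ -5.6979e+6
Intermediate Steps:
H(A) = (-16 + A)*(16 + A) (H(A) = (16 + A)*(-16 + A) = (-16 + A)*(16 + A))
U = -286423/1275344 (U = (913 + 365)*(1/1351) - 2210*1/1888 = 1278*(1/1351) - 1105/944 = 1278/1351 - 1105/944 = -286423/1275344 ≈ -0.22458)
(3144 + H(60))*(U - 878) = (3144 + (-256 + 60**2))*(-286423/1275344 - 878) = (3144 + (-256 + 3600))*(-1120038455/1275344) = (3144 + 3344)*(-1120038455/1275344) = 6488*(-1120038455/1275344) = -908351187005/159418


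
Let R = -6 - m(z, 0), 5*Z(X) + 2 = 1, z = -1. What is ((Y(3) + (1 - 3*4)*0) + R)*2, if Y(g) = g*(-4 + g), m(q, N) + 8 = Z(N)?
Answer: -8/5 ≈ -1.6000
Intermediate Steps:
Z(X) = -1/5 (Z(X) = -2/5 + (1/5)*1 = -2/5 + 1/5 = -1/5)
m(q, N) = -41/5 (m(q, N) = -8 - 1/5 = -41/5)
R = 11/5 (R = -6 - 1*(-41/5) = -6 + 41/5 = 11/5 ≈ 2.2000)
((Y(3) + (1 - 3*4)*0) + R)*2 = ((3*(-4 + 3) + (1 - 3*4)*0) + 11/5)*2 = ((3*(-1) + (1 - 12)*0) + 11/5)*2 = ((-3 - 11*0) + 11/5)*2 = ((-3 + 0) + 11/5)*2 = (-3 + 11/5)*2 = -4/5*2 = -8/5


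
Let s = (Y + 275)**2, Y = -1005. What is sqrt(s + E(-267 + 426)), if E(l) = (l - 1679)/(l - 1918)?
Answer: 2*sqrt(412209609645)/1759 ≈ 730.00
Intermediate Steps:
E(l) = (-1679 + l)/(-1918 + l)
s = 532900 (s = (-1005 + 275)**2 = (-730)**2 = 532900)
sqrt(s + E(-267 + 426)) = sqrt(532900 + (-1679 + (-267 + 426))/(-1918 + (-267 + 426))) = sqrt(532900 + (-1679 + 159)/(-1918 + 159)) = sqrt(532900 - 1520/(-1759)) = sqrt(532900 - 1/1759*(-1520)) = sqrt(532900 + 1520/1759) = sqrt(937372620/1759) = 2*sqrt(412209609645)/1759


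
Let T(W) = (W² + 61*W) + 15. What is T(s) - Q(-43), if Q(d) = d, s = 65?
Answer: 8248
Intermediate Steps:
T(W) = 15 + W² + 61*W
T(s) - Q(-43) = (15 + 65² + 61*65) - 1*(-43) = (15 + 4225 + 3965) + 43 = 8205 + 43 = 8248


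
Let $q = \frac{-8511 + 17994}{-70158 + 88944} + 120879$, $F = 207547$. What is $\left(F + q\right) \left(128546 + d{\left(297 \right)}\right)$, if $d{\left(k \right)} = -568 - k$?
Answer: $\frac{262589609383413}{6262} \approx 4.1934 \cdot 10^{10}$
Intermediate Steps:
$q = \frac{756947459}{6262}$ ($q = \frac{9483}{18786} + 120879 = 9483 \cdot \frac{1}{18786} + 120879 = \frac{3161}{6262} + 120879 = \frac{756947459}{6262} \approx 1.2088 \cdot 10^{5}$)
$\left(F + q\right) \left(128546 + d{\left(297 \right)}\right) = \left(207547 + \frac{756947459}{6262}\right) \left(128546 - 865\right) = \frac{2056606773 \left(128546 - 865\right)}{6262} = \frac{2056606773}{6262} \cdot 127681 = \frac{262589609383413}{6262}$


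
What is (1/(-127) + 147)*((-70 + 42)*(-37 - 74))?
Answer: 58020144/127 ≈ 4.5685e+5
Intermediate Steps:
(1/(-127) + 147)*((-70 + 42)*(-37 - 74)) = (-1/127 + 147)*(-28*(-111)) = (18668/127)*3108 = 58020144/127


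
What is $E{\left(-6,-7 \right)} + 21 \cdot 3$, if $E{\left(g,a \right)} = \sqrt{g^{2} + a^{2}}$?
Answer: $63 + \sqrt{85} \approx 72.219$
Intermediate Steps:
$E{\left(g,a \right)} = \sqrt{a^{2} + g^{2}}$
$E{\left(-6,-7 \right)} + 21 \cdot 3 = \sqrt{\left(-7\right)^{2} + \left(-6\right)^{2}} + 21 \cdot 3 = \sqrt{49 + 36} + 63 = \sqrt{85} + 63 = 63 + \sqrt{85}$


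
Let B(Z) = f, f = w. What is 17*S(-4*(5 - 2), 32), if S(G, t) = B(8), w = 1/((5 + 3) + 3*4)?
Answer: 17/20 ≈ 0.85000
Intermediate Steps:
w = 1/20 (w = 1/(8 + 12) = 1/20 ≈ 0.050000)
f = 1/20 ≈ 0.050000
B(Z) = 1/20
S(G, t) = 1/20
17*S(-4*(5 - 2), 32) = 17*(1/20) = 17/20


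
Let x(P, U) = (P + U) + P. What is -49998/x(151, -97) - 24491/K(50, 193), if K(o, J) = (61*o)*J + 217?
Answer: -1549852259/6353565 ≈ -243.93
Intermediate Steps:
K(o, J) = 217 + 61*J*o (K(o, J) = 61*J*o + 217 = 217 + 61*J*o)
x(P, U) = U + 2*P
-49998/x(151, -97) - 24491/K(50, 193) = -49998/(-97 + 2*151) - 24491/(217 + 61*193*50) = -49998/(-97 + 302) - 24491/(217 + 588650) = -49998/205 - 24491/588867 = -49998*1/205 - 24491*1/588867 = -49998/205 - 1289/30993 = -1549852259/6353565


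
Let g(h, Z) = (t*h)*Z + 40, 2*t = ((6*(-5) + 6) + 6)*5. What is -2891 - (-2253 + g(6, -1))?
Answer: -948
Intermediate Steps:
t = -45 (t = (((6*(-5) + 6) + 6)*5)/2 = (((-30 + 6) + 6)*5)/2 = ((-24 + 6)*5)/2 = (-18*5)/2 = (½)*(-90) = -45)
g(h, Z) = 40 - 45*Z*h (g(h, Z) = (-45*h)*Z + 40 = -45*Z*h + 40 = 40 - 45*Z*h)
-2891 - (-2253 + g(6, -1)) = -2891 - (-2253 + (40 - 45*(-1)*6)) = -2891 - (-2253 + (40 + 270)) = -2891 - (-2253 + 310) = -2891 - 1*(-1943) = -2891 + 1943 = -948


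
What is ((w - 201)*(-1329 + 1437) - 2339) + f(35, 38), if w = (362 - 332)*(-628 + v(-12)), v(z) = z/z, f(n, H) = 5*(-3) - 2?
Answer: -2055544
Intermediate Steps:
f(n, H) = -17 (f(n, H) = -15 - 2 = -17)
v(z) = 1
w = -18810 (w = (362 - 332)*(-628 + 1) = 30*(-627) = -18810)
((w - 201)*(-1329 + 1437) - 2339) + f(35, 38) = ((-18810 - 201)*(-1329 + 1437) - 2339) - 17 = (-19011*108 - 2339) - 17 = (-2053188 - 2339) - 17 = -2055527 - 17 = -2055544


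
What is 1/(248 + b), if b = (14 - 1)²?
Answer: 1/417 ≈ 0.0023981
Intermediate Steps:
b = 169 (b = 13² = 169)
1/(248 + b) = 1/(248 + 169) = 1/417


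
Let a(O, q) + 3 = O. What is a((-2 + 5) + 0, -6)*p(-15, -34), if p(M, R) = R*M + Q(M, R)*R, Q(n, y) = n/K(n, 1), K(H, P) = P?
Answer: 0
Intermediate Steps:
a(O, q) = -3 + O
Q(n, y) = n (Q(n, y) = n/1 = n*1 = n)
p(M, R) = 2*M*R (p(M, R) = R*M + M*R = M*R + M*R = 2*M*R)
a((-2 + 5) + 0, -6)*p(-15, -34) = (-3 + ((-2 + 5) + 0))*(2*(-15)*(-34)) = (-3 + (3 + 0))*1020 = (-3 + 3)*1020 = 0*1020 = 0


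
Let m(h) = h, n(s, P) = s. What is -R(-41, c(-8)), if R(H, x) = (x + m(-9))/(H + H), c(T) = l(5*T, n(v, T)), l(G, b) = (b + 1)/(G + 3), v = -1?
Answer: -9/82 ≈ -0.10976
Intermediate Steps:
l(G, b) = (1 + b)/(3 + G)
c(T) = 0 (c(T) = (1 - 1)/(3 + 5*T) = 0/(3 + 5*T) = 0)
R(H, x) = (-9 + x)/(2*H) (R(H, x) = (x - 9)/(H + H) = (-9 + x)/((2*H)) = (-9 + x)*(1/(2*H)) = (-9 + x)/(2*H))
-R(-41, c(-8)) = -(-9 + 0)/(2*(-41)) = -(-1)*(-9)/(2*41) = -1*9/82 = -9/82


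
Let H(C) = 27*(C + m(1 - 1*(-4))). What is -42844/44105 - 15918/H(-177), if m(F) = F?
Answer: 83849309/34137270 ≈ 2.4562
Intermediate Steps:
H(C) = 135 + 27*C (H(C) = 27*(C + (1 - 1*(-4))) = 27*(C + (1 + 4)) = 27*(C + 5) = 27*(5 + C) = 135 + 27*C)
-42844/44105 - 15918/H(-177) = -42844/44105 - 15918/(135 + 27*(-177)) = -42844*1/44105 - 15918/(135 - 4779) = -42844/44105 - 15918/(-4644) = -42844/44105 - 15918*(-1/4644) = -42844/44105 + 2653/774 = 83849309/34137270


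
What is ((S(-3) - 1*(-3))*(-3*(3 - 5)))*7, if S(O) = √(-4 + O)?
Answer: 126 + 42*I*√7 ≈ 126.0 + 111.12*I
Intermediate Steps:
((S(-3) - 1*(-3))*(-3*(3 - 5)))*7 = ((√(-4 - 3) - 1*(-3))*(-3*(3 - 5)))*7 = ((√(-7) + 3)*(-3*(-2)))*7 = ((I*√7 + 3)*6)*7 = ((3 + I*√7)*6)*7 = (18 + 6*I*√7)*7 = 126 + 42*I*√7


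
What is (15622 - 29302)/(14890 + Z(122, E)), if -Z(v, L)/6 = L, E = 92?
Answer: -6840/7169 ≈ -0.95411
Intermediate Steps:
Z(v, L) = -6*L
(15622 - 29302)/(14890 + Z(122, E)) = (15622 - 29302)/(14890 - 6*92) = -13680/(14890 - 552) = -13680/14338 = -13680*1/14338 = -6840/7169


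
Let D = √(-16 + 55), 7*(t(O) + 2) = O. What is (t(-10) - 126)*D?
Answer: -906*√39/7 ≈ -808.28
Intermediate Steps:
t(O) = -2 + O/7
D = √39 ≈ 6.2450
(t(-10) - 126)*D = ((-2 + (⅐)*(-10)) - 126)*√39 = ((-2 - 10/7) - 126)*√39 = (-24/7 - 126)*√39 = -906*√39/7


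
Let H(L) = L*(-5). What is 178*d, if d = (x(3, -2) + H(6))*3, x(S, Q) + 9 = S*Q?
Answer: -24030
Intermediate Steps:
x(S, Q) = -9 + Q*S (x(S, Q) = -9 + S*Q = -9 + Q*S)
H(L) = -5*L
d = -135 (d = ((-9 - 2*3) - 5*6)*3 = ((-9 - 6) - 30)*3 = (-15 - 30)*3 = -45*3 = -135)
178*d = 178*(-135) = -24030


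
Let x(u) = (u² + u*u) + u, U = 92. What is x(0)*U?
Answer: 0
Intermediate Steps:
x(u) = u + 2*u² (x(u) = (u² + u²) + u = 2*u² + u = u + 2*u²)
x(0)*U = (0*(1 + 2*0))*92 = (0*(1 + 0))*92 = (0*1)*92 = 0*92 = 0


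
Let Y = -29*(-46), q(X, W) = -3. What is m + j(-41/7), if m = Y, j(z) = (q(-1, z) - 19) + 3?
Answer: 1315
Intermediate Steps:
j(z) = -19 (j(z) = (-3 - 19) + 3 = -22 + 3 = -19)
Y = 1334
m = 1334
m + j(-41/7) = 1334 - 19 = 1315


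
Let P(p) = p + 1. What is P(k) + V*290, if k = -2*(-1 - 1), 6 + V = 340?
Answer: 96865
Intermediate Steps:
V = 334 (V = -6 + 340 = 334)
k = 4 (k = -2*(-2) = 4)
P(p) = 1 + p
P(k) + V*290 = (1 + 4) + 334*290 = 5 + 96860 = 96865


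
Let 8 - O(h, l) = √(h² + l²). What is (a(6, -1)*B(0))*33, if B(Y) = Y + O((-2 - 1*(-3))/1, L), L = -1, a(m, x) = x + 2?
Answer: 264 - 33*√2 ≈ 217.33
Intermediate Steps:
a(m, x) = 2 + x
O(h, l) = 8 - √(h² + l²)
B(Y) = 8 + Y - √2 (B(Y) = Y + (8 - √(((-2 - 1*(-3))/1)² + (-1)²)) = Y + (8 - √(((-2 + 3)*1)² + 1)) = Y + (8 - √((1*1)² + 1)) = Y + (8 - √(1² + 1)) = Y + (8 - √(1 + 1)) = Y + (8 - √2) = 8 + Y - √2)
(a(6, -1)*B(0))*33 = ((2 - 1)*(8 + 0 - √2))*33 = (1*(8 - √2))*33 = (8 - √2)*33 = 264 - 33*√2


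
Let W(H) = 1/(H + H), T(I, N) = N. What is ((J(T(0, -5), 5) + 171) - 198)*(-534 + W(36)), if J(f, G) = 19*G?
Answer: -653599/18 ≈ -36311.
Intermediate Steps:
W(H) = 1/(2*H)
((J(T(0, -5), 5) + 171) - 198)*(-534 + W(36)) = ((19*5 + 171) - 198)*(-534 + (½)/36) = ((95 + 171) - 198)*(-534 + (½)*(1/36)) = (266 - 198)*(-534 + 1/72) = 68*(-38447/72) = -653599/18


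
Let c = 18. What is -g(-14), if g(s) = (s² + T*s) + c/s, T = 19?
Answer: 499/7 ≈ 71.286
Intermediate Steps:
g(s) = s² + 18/s + 19*s (g(s) = (s² + 19*s) + 18/s = s² + 18/s + 19*s)
-g(-14) = -(18 + (-14)²*(19 - 14))/(-14) = -(-1)*(18 + 196*5)/14 = -(-1)*(18 + 980)/14 = -(-1)*998/14 = -1*(-499/7) = 499/7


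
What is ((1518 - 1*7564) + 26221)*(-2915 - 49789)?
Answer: -1063303200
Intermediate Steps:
((1518 - 1*7564) + 26221)*(-2915 - 49789) = ((1518 - 7564) + 26221)*(-52704) = (-6046 + 26221)*(-52704) = 20175*(-52704) = -1063303200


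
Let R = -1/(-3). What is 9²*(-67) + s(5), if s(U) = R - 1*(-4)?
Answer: -16268/3 ≈ -5422.7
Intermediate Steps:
R = ⅓ (R = -1*(-⅓) = ⅓ ≈ 0.33333)
s(U) = 13/3 (s(U) = ⅓ - 1*(-4) = ⅓ + 4 = 13/3)
9²*(-67) + s(5) = 9²*(-67) + 13/3 = 81*(-67) + 13/3 = -5427 + 13/3 = -16268/3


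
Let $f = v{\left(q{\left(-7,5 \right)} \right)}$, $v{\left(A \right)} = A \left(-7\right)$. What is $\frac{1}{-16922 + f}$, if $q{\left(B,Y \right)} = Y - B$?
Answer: $- \frac{1}{17006} \approx -5.8803 \cdot 10^{-5}$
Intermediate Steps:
$v{\left(A \right)} = - 7 A$
$f = -84$ ($f = - 7 \left(5 - -7\right) = - 7 \left(5 + 7\right) = \left(-7\right) 12 = -84$)
$\frac{1}{-16922 + f} = \frac{1}{-16922 - 84} = \frac{1}{-17006} = - \frac{1}{17006}$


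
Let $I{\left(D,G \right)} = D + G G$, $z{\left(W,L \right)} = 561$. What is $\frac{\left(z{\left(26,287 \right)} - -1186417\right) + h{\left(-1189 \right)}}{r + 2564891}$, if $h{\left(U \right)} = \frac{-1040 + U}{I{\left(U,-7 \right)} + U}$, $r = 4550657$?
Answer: $\frac{2764473991}{16572111292} \approx 0.16681$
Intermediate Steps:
$I{\left(D,G \right)} = D + G^{2}$
$h{\left(U \right)} = \frac{-1040 + U}{49 + 2 U}$ ($h{\left(U \right)} = \frac{-1040 + U}{\left(U + \left(-7\right)^{2}\right) + U} = \frac{-1040 + U}{\left(U + 49\right) + U} = \frac{-1040 + U}{\left(49 + U\right) + U} = \frac{-1040 + U}{49 + 2 U}$)
$\frac{\left(z{\left(26,287 \right)} - -1186417\right) + h{\left(-1189 \right)}}{r + 2564891} = \frac{\left(561 - -1186417\right) + \frac{-1040 - 1189}{49 + 2 \left(-1189\right)}}{4550657 + 2564891} = \frac{\left(561 + 1186417\right) + \frac{1}{49 - 2378} \left(-2229\right)}{7115548} = \left(1186978 + \frac{1}{-2329} \left(-2229\right)\right) \frac{1}{7115548} = \left(1186978 - - \frac{2229}{2329}\right) \frac{1}{7115548} = \left(1186978 + \frac{2229}{2329}\right) \frac{1}{7115548} = \frac{2764473991}{2329} \cdot \frac{1}{7115548} = \frac{2764473991}{16572111292}$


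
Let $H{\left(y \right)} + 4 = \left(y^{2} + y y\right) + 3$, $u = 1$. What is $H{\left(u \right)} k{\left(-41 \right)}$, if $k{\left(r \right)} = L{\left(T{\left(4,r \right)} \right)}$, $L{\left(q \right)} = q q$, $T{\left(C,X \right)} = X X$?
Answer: $2825761$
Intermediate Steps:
$T{\left(C,X \right)} = X^{2}$
$L{\left(q \right)} = q^{2}$
$H{\left(y \right)} = -1 + 2 y^{2}$ ($H{\left(y \right)} = -4 + \left(\left(y^{2} + y y\right) + 3\right) = -4 + \left(\left(y^{2} + y^{2}\right) + 3\right) = -4 + \left(2 y^{2} + 3\right) = -4 + \left(3 + 2 y^{2}\right) = -1 + 2 y^{2}$)
$k{\left(r \right)} = r^{4}$ ($k{\left(r \right)} = \left(r^{2}\right)^{2} = r^{4}$)
$H{\left(u \right)} k{\left(-41 \right)} = \left(-1 + 2 \cdot 1^{2}\right) \left(-41\right)^{4} = \left(-1 + 2 \cdot 1\right) 2825761 = \left(-1 + 2\right) 2825761 = 1 \cdot 2825761 = 2825761$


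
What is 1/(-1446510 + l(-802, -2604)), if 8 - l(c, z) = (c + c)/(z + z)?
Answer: -1302/1883346005 ≈ -6.9132e-7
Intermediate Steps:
l(c, z) = 8 - c/z (l(c, z) = 8 - (c + c)/(z + z) = 8 - 2*c/(2*z) = 8 - 2*c*1/(2*z) = 8 - c/z)
1/(-1446510 + l(-802, -2604)) = 1/(-1446510 + (8 - 1*(-802)/(-2604))) = 1/(-1446510 + (8 - 1*(-802)*(-1/2604))) = 1/(-1446510 + (8 - 401/1302)) = 1/(-1446510 + 10015/1302) = 1/(-1883346005/1302) = -1302/1883346005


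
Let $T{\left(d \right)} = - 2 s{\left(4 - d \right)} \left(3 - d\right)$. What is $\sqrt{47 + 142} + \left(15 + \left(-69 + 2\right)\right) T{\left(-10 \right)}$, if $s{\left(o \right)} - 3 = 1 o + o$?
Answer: $41912 + 3 \sqrt{21} \approx 41926.0$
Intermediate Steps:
$s{\left(o \right)} = 3 + 2 o$ ($s{\left(o \right)} = 3 + \left(1 o + o\right) = 3 + \left(o + o\right) = 3 + 2 o$)
$T{\left(d \right)} = \left(-22 + 4 d\right) \left(3 - d\right)$ ($T{\left(d \right)} = - 2 \left(3 + 2 \left(4 - d\right)\right) \left(3 - d\right) = - 2 \left(3 - \left(-8 + 2 d\right)\right) \left(3 - d\right) = - 2 \left(11 - 2 d\right) \left(3 - d\right) = \left(-22 + 4 d\right) \left(3 - d\right)$)
$\sqrt{47 + 142} + \left(15 + \left(-69 + 2\right)\right) T{\left(-10 \right)} = \sqrt{47 + 142} + \left(15 + \left(-69 + 2\right)\right) \left(-66 - 4 \left(-10\right)^{2} + 34 \left(-10\right)\right) = \sqrt{189} + \left(15 - 67\right) \left(-66 - 400 - 340\right) = 3 \sqrt{21} - 52 \left(-66 - 400 - 340\right) = 3 \sqrt{21} - -41912 = 3 \sqrt{21} + 41912 = 41912 + 3 \sqrt{21}$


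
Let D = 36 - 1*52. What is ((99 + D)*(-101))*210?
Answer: -1760430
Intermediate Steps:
D = -16 (D = 36 - 52 = -16)
((99 + D)*(-101))*210 = ((99 - 16)*(-101))*210 = (83*(-101))*210 = -8383*210 = -1760430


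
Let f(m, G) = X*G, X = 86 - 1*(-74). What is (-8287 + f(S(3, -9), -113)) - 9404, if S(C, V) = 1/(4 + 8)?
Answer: -35771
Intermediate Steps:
X = 160 (X = 86 + 74 = 160)
S(C, V) = 1/12
f(m, G) = 160*G
(-8287 + f(S(3, -9), -113)) - 9404 = (-8287 + 160*(-113)) - 9404 = (-8287 - 18080) - 9404 = -26367 - 9404 = -35771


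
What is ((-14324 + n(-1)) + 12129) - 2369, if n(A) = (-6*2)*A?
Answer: -4552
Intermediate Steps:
n(A) = -12*A
((-14324 + n(-1)) + 12129) - 2369 = ((-14324 - 12*(-1)) + 12129) - 2369 = ((-14324 + 12) + 12129) - 2369 = (-14312 + 12129) - 2369 = -2183 - 2369 = -4552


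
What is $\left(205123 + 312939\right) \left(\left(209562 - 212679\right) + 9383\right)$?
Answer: $3246176492$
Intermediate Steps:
$\left(205123 + 312939\right) \left(\left(209562 - 212679\right) + 9383\right) = 518062 \left(\left(209562 - 212679\right) + 9383\right) = 518062 \left(-3117 + 9383\right) = 518062 \cdot 6266 = 3246176492$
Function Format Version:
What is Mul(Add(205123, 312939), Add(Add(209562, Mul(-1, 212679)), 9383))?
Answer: 3246176492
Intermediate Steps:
Mul(Add(205123, 312939), Add(Add(209562, Mul(-1, 212679)), 9383)) = Mul(518062, Add(Add(209562, -212679), 9383)) = Mul(518062, Add(-3117, 9383)) = Mul(518062, 6266) = 3246176492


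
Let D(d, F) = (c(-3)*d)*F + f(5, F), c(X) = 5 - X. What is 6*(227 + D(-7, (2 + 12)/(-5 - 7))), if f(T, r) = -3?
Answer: 1736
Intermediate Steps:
D(d, F) = -3 + 8*F*d (D(d, F) = ((5 - 1*(-3))*d)*F - 3 = ((5 + 3)*d)*F - 3 = (8*d)*F - 3 = 8*F*d - 3 = -3 + 8*F*d)
6*(227 + D(-7, (2 + 12)/(-5 - 7))) = 6*(227 + (-3 + 8*((2 + 12)/(-5 - 7))*(-7))) = 6*(227 + (-3 + 8*(14/(-12))*(-7))) = 6*(227 + (-3 + 8*(14*(-1/12))*(-7))) = 6*(227 + (-3 + 8*(-7/6)*(-7))) = 6*(227 + (-3 + 196/3)) = 6*(227 + 187/3) = 6*(868/3) = 1736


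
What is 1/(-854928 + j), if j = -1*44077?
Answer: -1/899005 ≈ -1.1123e-6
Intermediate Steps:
j = -44077
1/(-854928 + j) = 1/(-854928 - 44077) = 1/(-899005) = -1/899005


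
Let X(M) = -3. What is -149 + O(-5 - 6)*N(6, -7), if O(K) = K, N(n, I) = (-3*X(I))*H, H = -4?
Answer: 247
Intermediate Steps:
N(n, I) = -36 (N(n, I) = -3*(-3)*(-4) = 9*(-4) = -36)
-149 + O(-5 - 6)*N(6, -7) = -149 + (-5 - 6)*(-36) = -149 - 11*(-36) = -149 + 396 = 247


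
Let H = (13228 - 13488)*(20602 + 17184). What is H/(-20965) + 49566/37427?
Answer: 10535299226/22418773 ≈ 469.93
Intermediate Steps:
H = -9824360 (H = -260*37786 = -9824360)
H/(-20965) + 49566/37427 = -9824360/(-20965) + 49566/37427 = -9824360*(-1/20965) + 49566*(1/37427) = 280696/599 + 49566/37427 = 10535299226/22418773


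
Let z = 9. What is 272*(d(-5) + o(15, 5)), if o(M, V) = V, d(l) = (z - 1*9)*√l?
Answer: 1360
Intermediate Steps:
d(l) = 0 (d(l) = (9 - 1*9)*√l = (9 - 9)*√l = 0*√l = 0)
272*(d(-5) + o(15, 5)) = 272*(0 + 5) = 272*5 = 1360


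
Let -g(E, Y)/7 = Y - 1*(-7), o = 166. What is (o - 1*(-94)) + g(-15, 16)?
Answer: 99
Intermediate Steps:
g(E, Y) = -49 - 7*Y (g(E, Y) = -7*(Y - 1*(-7)) = -7*(Y + 7) = -7*(7 + Y) = -49 - 7*Y)
(o - 1*(-94)) + g(-15, 16) = (166 - 1*(-94)) + (-49 - 7*16) = (166 + 94) + (-49 - 112) = 260 - 161 = 99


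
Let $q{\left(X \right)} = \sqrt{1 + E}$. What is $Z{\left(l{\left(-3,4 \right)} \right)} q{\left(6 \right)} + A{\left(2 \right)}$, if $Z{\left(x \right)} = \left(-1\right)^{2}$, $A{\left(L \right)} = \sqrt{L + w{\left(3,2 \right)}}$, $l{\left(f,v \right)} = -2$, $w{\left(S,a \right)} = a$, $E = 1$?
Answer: $2 + \sqrt{2} \approx 3.4142$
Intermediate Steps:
$A{\left(L \right)} = \sqrt{2 + L}$ ($A{\left(L \right)} = \sqrt{L + 2} = \sqrt{2 + L}$)
$Z{\left(x \right)} = 1$
$q{\left(X \right)} = \sqrt{2}$ ($q{\left(X \right)} = \sqrt{1 + 1} = \sqrt{2}$)
$Z{\left(l{\left(-3,4 \right)} \right)} q{\left(6 \right)} + A{\left(2 \right)} = 1 \sqrt{2} + \sqrt{2 + 2} = \sqrt{2} + \sqrt{4} = \sqrt{2} + 2 = 2 + \sqrt{2}$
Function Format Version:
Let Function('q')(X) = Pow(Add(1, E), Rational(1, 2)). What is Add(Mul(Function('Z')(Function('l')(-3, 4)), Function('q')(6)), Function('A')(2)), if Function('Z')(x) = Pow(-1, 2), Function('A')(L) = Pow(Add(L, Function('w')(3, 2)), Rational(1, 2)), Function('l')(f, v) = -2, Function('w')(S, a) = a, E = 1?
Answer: Add(2, Pow(2, Rational(1, 2))) ≈ 3.4142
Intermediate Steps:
Function('A')(L) = Pow(Add(2, L), Rational(1, 2)) (Function('A')(L) = Pow(Add(L, 2), Rational(1, 2)) = Pow(Add(2, L), Rational(1, 2)))
Function('Z')(x) = 1
Function('q')(X) = Pow(2, Rational(1, 2)) (Function('q')(X) = Pow(Add(1, 1), Rational(1, 2)) = Pow(2, Rational(1, 2)))
Add(Mul(Function('Z')(Function('l')(-3, 4)), Function('q')(6)), Function('A')(2)) = Add(Mul(1, Pow(2, Rational(1, 2))), Pow(Add(2, 2), Rational(1, 2))) = Add(Pow(2, Rational(1, 2)), Pow(4, Rational(1, 2))) = Add(Pow(2, Rational(1, 2)), 2) = Add(2, Pow(2, Rational(1, 2)))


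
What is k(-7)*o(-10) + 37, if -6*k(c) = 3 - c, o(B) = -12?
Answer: 57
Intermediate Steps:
k(c) = -½ + c/6 (k(c) = -(3 - c)/6 = -½ + c/6)
k(-7)*o(-10) + 37 = (-½ + (⅙)*(-7))*(-12) + 37 = (-½ - 7/6)*(-12) + 37 = -5/3*(-12) + 37 = 20 + 37 = 57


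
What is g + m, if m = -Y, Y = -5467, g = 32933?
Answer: 38400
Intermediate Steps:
m = 5467 (m = -1*(-5467) = 5467)
g + m = 32933 + 5467 = 38400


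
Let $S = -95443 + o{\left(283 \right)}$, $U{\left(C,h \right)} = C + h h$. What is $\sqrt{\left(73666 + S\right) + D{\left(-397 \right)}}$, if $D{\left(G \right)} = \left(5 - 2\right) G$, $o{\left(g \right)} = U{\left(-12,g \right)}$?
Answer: $\sqrt{57109} \approx 238.97$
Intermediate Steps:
$U{\left(C,h \right)} = C + h^{2}$
$o{\left(g \right)} = -12 + g^{2}$
$D{\left(G \right)} = 3 G$
$S = -15366$ ($S = -95443 - \left(12 - 283^{2}\right) = -95443 + \left(-12 + 80089\right) = -95443 + 80077 = -15366$)
$\sqrt{\left(73666 + S\right) + D{\left(-397 \right)}} = \sqrt{\left(73666 - 15366\right) + 3 \left(-397\right)} = \sqrt{58300 - 1191} = \sqrt{57109}$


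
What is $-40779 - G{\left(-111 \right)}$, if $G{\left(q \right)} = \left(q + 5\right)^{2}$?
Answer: $-52015$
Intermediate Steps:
$G{\left(q \right)} = \left(5 + q\right)^{2}$
$-40779 - G{\left(-111 \right)} = -40779 - \left(5 - 111\right)^{2} = -40779 - \left(-106\right)^{2} = -40779 - 11236 = -52015$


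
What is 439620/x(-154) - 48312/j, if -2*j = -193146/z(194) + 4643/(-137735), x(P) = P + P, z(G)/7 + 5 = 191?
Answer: -177445592222685/85370572133 ≈ -2078.5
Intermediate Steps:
z(G) = 1302 (z(G) = -35 + 7*191 = -35 + 1337 = 1302)
x(P) = 2*P
j = 2217417458/29888495 (j = -(-193146/1302 + 4643/(-137735))/2 = -(-193146*1/1302 + 4643*(-1/137735))/2 = -(-32191/217 - 4643/137735)/2 = -½*(-4434834916/29888495) = 2217417458/29888495 ≈ 74.190)
439620/x(-154) - 48312/j = 439620/((2*(-154))) - 48312/2217417458/29888495 = 439620/(-308) - 48312*29888495/2217417458 = 439620*(-1/308) - 721986485220/1108708729 = -109905/77 - 721986485220/1108708729 = -177445592222685/85370572133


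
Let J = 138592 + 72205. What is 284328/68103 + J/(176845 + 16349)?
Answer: 7698485747/1461898998 ≈ 5.2661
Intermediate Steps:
J = 210797
284328/68103 + J/(176845 + 16349) = 284328/68103 + 210797/(176845 + 16349) = 284328*(1/68103) + 210797/193194 = 31592/7567 + 210797*(1/193194) = 31592/7567 + 210797/193194 = 7698485747/1461898998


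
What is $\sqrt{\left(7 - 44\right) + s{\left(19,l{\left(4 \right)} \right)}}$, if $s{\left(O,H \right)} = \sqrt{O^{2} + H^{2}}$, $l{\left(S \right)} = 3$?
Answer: $\sqrt{-37 + \sqrt{370}} \approx 4.2148 i$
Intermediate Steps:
$s{\left(O,H \right)} = \sqrt{H^{2} + O^{2}}$
$\sqrt{\left(7 - 44\right) + s{\left(19,l{\left(4 \right)} \right)}} = \sqrt{\left(7 - 44\right) + \sqrt{3^{2} + 19^{2}}} = \sqrt{-37 + \sqrt{9 + 361}} = \sqrt{-37 + \sqrt{370}}$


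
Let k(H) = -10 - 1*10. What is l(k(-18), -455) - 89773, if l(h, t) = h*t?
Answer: -80673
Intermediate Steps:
k(H) = -20 (k(H) = -10 - 10 = -20)
l(k(-18), -455) - 89773 = -20*(-455) - 89773 = 9100 - 89773 = -80673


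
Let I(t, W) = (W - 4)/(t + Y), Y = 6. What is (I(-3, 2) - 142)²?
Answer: 183184/9 ≈ 20354.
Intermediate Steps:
I(t, W) = (-4 + W)/(6 + t) (I(t, W) = (W - 4)/(t + 6) = (-4 + W)/(6 + t))
(I(-3, 2) - 142)² = ((-4 + 2)/(6 - 3) - 142)² = (-2/3 - 142)² = ((⅓)*(-2) - 142)² = (-⅔ - 142)² = (-428/3)² = 183184/9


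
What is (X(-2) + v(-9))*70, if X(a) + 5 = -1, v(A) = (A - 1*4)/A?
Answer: -2870/9 ≈ -318.89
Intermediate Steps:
v(A) = (-4 + A)/A (v(A) = (A - 4)/A = (-4 + A)/A)
X(a) = -6 (X(a) = -5 - 1 = -6)
(X(-2) + v(-9))*70 = (-6 + (-4 - 9)/(-9))*70 = (-6 - ⅑*(-13))*70 = (-6 + 13/9)*70 = -41/9*70 = -2870/9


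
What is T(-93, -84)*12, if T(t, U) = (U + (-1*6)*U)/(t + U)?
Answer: -1680/59 ≈ -28.475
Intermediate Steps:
T(t, U) = -5*U/(U + t) (T(t, U) = (U - 6*U)/(U + t) = (-5*U)/(U + t) = -5*U/(U + t))
T(-93, -84)*12 = -5*(-84)/(-84 - 93)*12 = -5*(-84)/(-177)*12 = -5*(-84)*(-1/177)*12 = -140/59*12 = -1680/59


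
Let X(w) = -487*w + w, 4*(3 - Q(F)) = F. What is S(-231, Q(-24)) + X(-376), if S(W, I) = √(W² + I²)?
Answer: 182736 + 3*√5938 ≈ 1.8297e+5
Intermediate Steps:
Q(F) = 3 - F/4
X(w) = -486*w
S(W, I) = √(I² + W²)
S(-231, Q(-24)) + X(-376) = √((3 - ¼*(-24))² + (-231)²) - 486*(-376) = √((3 + 6)² + 53361) + 182736 = √(9² + 53361) + 182736 = √(81 + 53361) + 182736 = √53442 + 182736 = 3*√5938 + 182736 = 182736 + 3*√5938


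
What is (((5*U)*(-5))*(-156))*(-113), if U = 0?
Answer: 0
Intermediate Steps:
(((5*U)*(-5))*(-156))*(-113) = (((5*0)*(-5))*(-156))*(-113) = ((0*(-5))*(-156))*(-113) = (0*(-156))*(-113) = 0*(-113) = 0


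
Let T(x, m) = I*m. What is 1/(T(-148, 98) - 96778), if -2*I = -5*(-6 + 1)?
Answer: -1/98003 ≈ -1.0204e-5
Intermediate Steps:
I = -25/2 (I = -(-5)*(-6 + 1)/2 = -(-5)*(-5)/2 = -½*25 = -25/2 ≈ -12.500)
T(x, m) = -25*m/2
1/(T(-148, 98) - 96778) = 1/(-25/2*98 - 96778) = 1/(-1225 - 96778) = 1/(-98003) = -1/98003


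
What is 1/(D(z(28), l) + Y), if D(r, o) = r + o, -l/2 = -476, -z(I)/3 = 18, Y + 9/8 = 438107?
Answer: 8/3512031 ≈ 2.2779e-6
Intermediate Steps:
Y = 3504847/8 (Y = -9/8 + 438107 = 3504847/8 ≈ 4.3811e+5)
z(I) = -54 (z(I) = -3*18 = -54)
l = 952 (l = -2*(-476) = 952)
D(r, o) = o + r
1/(D(z(28), l) + Y) = 1/((952 - 54) + 3504847/8) = 1/(898 + 3504847/8) = 1/(3512031/8) = 8/3512031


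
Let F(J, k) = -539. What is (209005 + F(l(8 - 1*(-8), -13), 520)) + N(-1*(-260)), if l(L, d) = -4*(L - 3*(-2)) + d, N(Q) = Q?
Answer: 208726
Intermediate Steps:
l(L, d) = -24 + d - 4*L (l(L, d) = -4*(L + 6) + d = -4*(6 + L) + d = (-24 - 4*L) + d = -24 + d - 4*L)
(209005 + F(l(8 - 1*(-8), -13), 520)) + N(-1*(-260)) = (209005 - 539) - 1*(-260) = 208466 + 260 = 208726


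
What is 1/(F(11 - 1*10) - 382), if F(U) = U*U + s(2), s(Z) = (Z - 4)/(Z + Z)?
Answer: -2/763 ≈ -0.0026212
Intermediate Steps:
s(Z) = (-4 + Z)/(2*Z) (s(Z) = (-4 + Z)/((2*Z)) = (-4 + Z)*(1/(2*Z)) = (-4 + Z)/(2*Z))
F(U) = -½ + U² (F(U) = U*U + (½)*(-4 + 2)/2 = U² + (½)*(½)*(-2) = U² - ½ = -½ + U²)
1/(F(11 - 1*10) - 382) = 1/((-½ + (11 - 1*10)²) - 382) = 1/((-½ + (11 - 10)²) - 382) = 1/((-½ + 1²) - 382) = 1/((-½ + 1) - 382) = 1/(½ - 382) = 1/(-763/2) = -2/763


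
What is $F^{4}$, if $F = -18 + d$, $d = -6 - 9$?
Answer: $1185921$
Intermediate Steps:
$d = -15$
$F = -33$ ($F = -18 - 15 = -33$)
$F^{4} = \left(-33\right)^{4} = 1185921$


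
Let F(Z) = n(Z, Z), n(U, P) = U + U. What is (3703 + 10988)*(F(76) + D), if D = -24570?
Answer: -358724838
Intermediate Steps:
n(U, P) = 2*U
F(Z) = 2*Z
(3703 + 10988)*(F(76) + D) = (3703 + 10988)*(2*76 - 24570) = 14691*(152 - 24570) = 14691*(-24418) = -358724838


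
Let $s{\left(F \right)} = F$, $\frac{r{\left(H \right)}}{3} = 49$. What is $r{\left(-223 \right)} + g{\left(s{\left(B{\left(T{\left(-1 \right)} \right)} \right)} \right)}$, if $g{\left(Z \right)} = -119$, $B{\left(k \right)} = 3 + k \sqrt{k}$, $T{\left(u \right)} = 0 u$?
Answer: $28$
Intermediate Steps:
$T{\left(u \right)} = 0$
$B{\left(k \right)} = 3 + k^{\frac{3}{2}}$
$r{\left(H \right)} = 147$ ($r{\left(H \right)} = 3 \cdot 49 = 147$)
$r{\left(-223 \right)} + g{\left(s{\left(B{\left(T{\left(-1 \right)} \right)} \right)} \right)} = 147 - 119 = 28$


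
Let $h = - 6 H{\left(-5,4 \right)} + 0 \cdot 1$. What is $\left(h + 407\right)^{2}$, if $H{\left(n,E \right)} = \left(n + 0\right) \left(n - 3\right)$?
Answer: $27889$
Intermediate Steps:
$H{\left(n,E \right)} = n \left(-3 + n\right)$
$h = -240$ ($h = - 6 \left(- 5 \left(-3 - 5\right)\right) + 0 \cdot 1 = - 6 \left(\left(-5\right) \left(-8\right)\right) + 0 = \left(-6\right) 40 + 0 = -240 + 0 = -240$)
$\left(h + 407\right)^{2} = \left(-240 + 407\right)^{2} = 167^{2} = 27889$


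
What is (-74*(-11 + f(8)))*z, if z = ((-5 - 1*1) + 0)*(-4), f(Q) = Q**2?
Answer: -94128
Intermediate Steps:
z = 24 (z = ((-5 - 1) + 0)*(-4) = (-6 + 0)*(-4) = -6*(-4) = 24)
(-74*(-11 + f(8)))*z = -74*(-11 + 8**2)*24 = -74*(-11 + 64)*24 = -74*53*24 = -3922*24 = -94128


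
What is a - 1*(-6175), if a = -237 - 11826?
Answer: -5888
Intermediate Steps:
a = -12063
a - 1*(-6175) = -12063 - 1*(-6175) = -12063 + 6175 = -5888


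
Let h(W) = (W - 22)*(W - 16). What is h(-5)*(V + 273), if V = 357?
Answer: 357210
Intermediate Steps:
h(W) = (-22 + W)*(-16 + W)
h(-5)*(V + 273) = (352 + (-5)² - 38*(-5))*(357 + 273) = (352 + 25 + 190)*630 = 567*630 = 357210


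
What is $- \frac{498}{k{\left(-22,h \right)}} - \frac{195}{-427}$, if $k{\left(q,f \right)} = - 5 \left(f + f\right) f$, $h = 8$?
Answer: $\frac{168723}{136640} \approx 1.2348$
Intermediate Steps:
$k{\left(q,f \right)} = - 10 f^{2}$ ($k{\left(q,f \right)} = - 5 \cdot 2 f f = - 5 \cdot 2 f^{2} = - 10 f^{2}$)
$- \frac{498}{k{\left(-22,h \right)}} - \frac{195}{-427} = - \frac{498}{\left(-10\right) 8^{2}} - \frac{195}{-427} = - \frac{498}{\left(-10\right) 64} - - \frac{195}{427} = - \frac{498}{-640} + \frac{195}{427} = \left(-498\right) \left(- \frac{1}{640}\right) + \frac{195}{427} = \frac{249}{320} + \frac{195}{427} = \frac{168723}{136640}$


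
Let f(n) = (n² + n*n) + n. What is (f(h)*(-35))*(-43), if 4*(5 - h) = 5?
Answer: 383775/8 ≈ 47972.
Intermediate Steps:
h = 15/4 (h = 5 - ¼*5 = 5 - 5/4 = 15/4 ≈ 3.7500)
f(n) = n + 2*n² (f(n) = (n² + n²) + n = 2*n² + n = n + 2*n²)
(f(h)*(-35))*(-43) = ((15*(1 + 2*(15/4))/4)*(-35))*(-43) = ((15*(1 + 15/2)/4)*(-35))*(-43) = (((15/4)*(17/2))*(-35))*(-43) = ((255/8)*(-35))*(-43) = -8925/8*(-43) = 383775/8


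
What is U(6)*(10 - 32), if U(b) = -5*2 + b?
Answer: 88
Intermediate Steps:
U(b) = -10 + b
U(6)*(10 - 32) = (-10 + 6)*(10 - 32) = -4*(-22) = 88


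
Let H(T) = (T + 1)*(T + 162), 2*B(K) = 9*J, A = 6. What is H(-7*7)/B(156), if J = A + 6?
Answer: -904/9 ≈ -100.44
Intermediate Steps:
J = 12 (J = 6 + 6 = 12)
B(K) = 54 (B(K) = (9*12)/2 = (½)*108 = 54)
H(T) = (1 + T)*(162 + T)
H(-7*7)/B(156) = (162 + (-7*7)² + 163*(-7*7))/54 = (162 + (-49)² + 163*(-49))*(1/54) = (162 + 2401 - 7987)*(1/54) = -5424*1/54 = -904/9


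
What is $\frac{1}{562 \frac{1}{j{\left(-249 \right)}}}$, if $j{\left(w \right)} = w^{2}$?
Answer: $\frac{62001}{562} \approx 110.32$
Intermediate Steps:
$\frac{1}{562 \frac{1}{j{\left(-249 \right)}}} = \frac{1}{562 \frac{1}{\left(-249\right)^{2}}} = \frac{1}{562 \cdot \frac{1}{62001}} = \frac{1}{\frac{562}{62001}} = \frac{62001}{562}$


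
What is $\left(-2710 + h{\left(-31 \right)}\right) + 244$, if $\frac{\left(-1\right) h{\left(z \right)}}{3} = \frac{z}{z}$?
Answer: $-2469$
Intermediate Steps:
$h{\left(z \right)} = -3$ ($h{\left(z \right)} = - 3 \frac{z}{z} = \left(-3\right) 1 = -3$)
$\left(-2710 + h{\left(-31 \right)}\right) + 244 = \left(-2710 - 3\right) + 244 = -2713 + 244 = -2469$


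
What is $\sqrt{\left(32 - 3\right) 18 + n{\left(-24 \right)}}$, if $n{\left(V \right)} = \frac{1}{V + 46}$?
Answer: $\frac{\sqrt{252670}}{22} \approx 22.848$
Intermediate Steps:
$n{\left(V \right)} = \frac{1}{46 + V}$
$\sqrt{\left(32 - 3\right) 18 + n{\left(-24 \right)}} = \sqrt{\left(32 - 3\right) 18 + \frac{1}{46 - 24}} = \sqrt{29 \cdot 18 + \frac{1}{22}} = \sqrt{522 + \frac{1}{22}} = \sqrt{\frac{11485}{22}} = \frac{\sqrt{252670}}{22}$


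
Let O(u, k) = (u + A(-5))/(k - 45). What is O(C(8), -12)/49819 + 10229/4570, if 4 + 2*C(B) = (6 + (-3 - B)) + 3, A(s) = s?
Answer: 29047153967/12977351310 ≈ 2.2383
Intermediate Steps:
C(B) = 1 - B/2 (C(B) = -2 + ((6 + (-3 - B)) + 3)/2 = -2 + ((3 - B) + 3)/2 = -2 + (6 - B)/2 = -2 + (3 - B/2) = 1 - B/2)
O(u, k) = (-5 + u)/(-45 + k) (O(u, k) = (u - 5)/(k - 45) = (-5 + u)/(-45 + k))
O(C(8), -12)/49819 + 10229/4570 = ((-5 + (1 - ½*8))/(-45 - 12))/49819 + 10229/4570 = ((-5 + (1 - 4))/(-57))*(1/49819) + 10229*(1/4570) = -(-5 - 3)/57*(1/49819) + 10229/4570 = -1/57*(-8)*(1/49819) + 10229/4570 = (8/57)*(1/49819) + 10229/4570 = 8/2839683 + 10229/4570 = 29047153967/12977351310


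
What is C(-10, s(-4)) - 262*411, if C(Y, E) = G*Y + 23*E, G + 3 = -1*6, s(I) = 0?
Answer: -107592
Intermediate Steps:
G = -9 (G = -3 - 1*6 = -3 - 6 = -9)
C(Y, E) = -9*Y + 23*E
C(-10, s(-4)) - 262*411 = (-9*(-10) + 23*0) - 262*411 = (90 + 0) - 107682 = 90 - 107682 = -107592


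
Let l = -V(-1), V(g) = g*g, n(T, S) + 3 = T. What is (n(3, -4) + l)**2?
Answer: 1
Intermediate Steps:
n(T, S) = -3 + T
V(g) = g**2
l = -1 (l = -1*(-1)**2 = -1*1 = -1)
(n(3, -4) + l)**2 = ((-3 + 3) - 1)**2 = (0 - 1)**2 = (-1)**2 = 1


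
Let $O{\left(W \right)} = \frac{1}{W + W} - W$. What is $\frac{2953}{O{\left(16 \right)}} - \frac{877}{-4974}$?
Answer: $- \frac{469574957}{2541714} \approx -184.75$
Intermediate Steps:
$O{\left(W \right)} = \frac{1}{2 W} - W$
$\frac{2953}{O{\left(16 \right)}} - \frac{877}{-4974} = \frac{2953}{\frac{1}{2 \cdot 16} - 16} - \frac{877}{-4974} = \frac{2953}{\frac{1}{2} \cdot \frac{1}{16} - 16} - - \frac{877}{4974} = \frac{2953}{\frac{1}{32} - 16} + \frac{877}{4974} = \frac{2953}{- \frac{511}{32}} + \frac{877}{4974} = 2953 \left(- \frac{32}{511}\right) + \frac{877}{4974} = - \frac{94496}{511} + \frac{877}{4974} = - \frac{469574957}{2541714}$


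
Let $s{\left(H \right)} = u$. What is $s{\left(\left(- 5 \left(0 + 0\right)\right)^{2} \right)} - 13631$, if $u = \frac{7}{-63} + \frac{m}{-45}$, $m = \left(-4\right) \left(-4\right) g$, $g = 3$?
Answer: $- \frac{613448}{45} \approx -13632.0$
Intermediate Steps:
$m = 48$ ($m = \left(-4\right) \left(-4\right) 3 = 16 \cdot 3 = 48$)
$u = - \frac{53}{45}$ ($u = \frac{7}{-63} + \frac{48}{-45} = 7 \left(- \frac{1}{63}\right) + 48 \left(- \frac{1}{45}\right) = - \frac{1}{9} - \frac{16}{15} = - \frac{53}{45} \approx -1.1778$)
$s{\left(H \right)} = - \frac{53}{45}$
$s{\left(\left(- 5 \left(0 + 0\right)\right)^{2} \right)} - 13631 = - \frac{53}{45} - 13631 = - \frac{613448}{45}$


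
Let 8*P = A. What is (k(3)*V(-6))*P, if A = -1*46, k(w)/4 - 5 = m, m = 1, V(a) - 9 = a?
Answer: -414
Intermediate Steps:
V(a) = 9 + a
k(w) = 24 (k(w) = 20 + 4*1 = 20 + 4 = 24)
A = -46
P = -23/4 (P = (1/8)*(-46) = -23/4 ≈ -5.7500)
(k(3)*V(-6))*P = (24*(9 - 6))*(-23/4) = (24*3)*(-23/4) = 72*(-23/4) = -414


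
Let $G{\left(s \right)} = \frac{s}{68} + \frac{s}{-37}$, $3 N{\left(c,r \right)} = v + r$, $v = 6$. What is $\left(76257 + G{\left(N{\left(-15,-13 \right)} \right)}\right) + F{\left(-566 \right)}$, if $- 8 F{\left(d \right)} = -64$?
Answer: $\frac{575648437}{7548} \approx 76265.0$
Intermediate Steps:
$N{\left(c,r \right)} = 2 + \frac{r}{3}$ ($N{\left(c,r \right)} = \frac{6 + r}{3} = 2 + \frac{r}{3}$)
$F{\left(d \right)} = 8$ ($F{\left(d \right)} = \left(- \frac{1}{8}\right) \left(-64\right) = 8$)
$G{\left(s \right)} = - \frac{31 s}{2516}$ ($G{\left(s \right)} = s \frac{1}{68} + s \left(- \frac{1}{37}\right) = \frac{s}{68} - \frac{s}{37} = - \frac{31 s}{2516}$)
$\left(76257 + G{\left(N{\left(-15,-13 \right)} \right)}\right) + F{\left(-566 \right)} = \left(76257 - \frac{31 \left(2 + \frac{1}{3} \left(-13\right)\right)}{2516}\right) + 8 = \left(76257 - \frac{31 \left(2 - \frac{13}{3}\right)}{2516}\right) + 8 = \left(76257 - - \frac{217}{7548}\right) + 8 = \left(76257 + \frac{217}{7548}\right) + 8 = \frac{575588053}{7548} + 8 = \frac{575648437}{7548}$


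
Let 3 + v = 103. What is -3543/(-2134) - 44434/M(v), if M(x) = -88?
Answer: 2162135/4268 ≈ 506.59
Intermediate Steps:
v = 100 (v = -3 + 103 = 100)
-3543/(-2134) - 44434/M(v) = -3543/(-2134) - 44434/(-88) = -3543*(-1/2134) - 44434*(-1/88) = 3543/2134 + 22217/44 = 2162135/4268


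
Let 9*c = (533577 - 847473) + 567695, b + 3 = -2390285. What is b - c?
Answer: -21766391/9 ≈ -2.4185e+6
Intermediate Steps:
b = -2390288 (b = -3 - 2390285 = -2390288)
c = 253799/9 (c = ((533577 - 847473) + 567695)/9 = (-313896 + 567695)/9 = (⅑)*253799 = 253799/9 ≈ 28200.)
b - c = -2390288 - 1*253799/9 = -2390288 - 253799/9 = -21766391/9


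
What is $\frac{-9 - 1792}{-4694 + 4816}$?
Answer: $- \frac{1801}{122} \approx -14.762$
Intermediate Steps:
$\frac{-9 - 1792}{-4694 + 4816} = - \frac{1801}{122}$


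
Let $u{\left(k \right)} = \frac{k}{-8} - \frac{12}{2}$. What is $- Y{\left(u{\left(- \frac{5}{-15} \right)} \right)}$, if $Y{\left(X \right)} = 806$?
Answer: $-806$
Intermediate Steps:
$u{\left(k \right)} = -6 - \frac{k}{8}$ ($u{\left(k \right)} = k \left(- \frac{1}{8}\right) - 6 = - \frac{k}{8} - 6 = -6 - \frac{k}{8}$)
$- Y{\left(u{\left(- \frac{5}{-15} \right)} \right)} = \left(-1\right) 806 = -806$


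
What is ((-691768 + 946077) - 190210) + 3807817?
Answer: 3871916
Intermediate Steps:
((-691768 + 946077) - 190210) + 3807817 = (254309 - 190210) + 3807817 = 64099 + 3807817 = 3871916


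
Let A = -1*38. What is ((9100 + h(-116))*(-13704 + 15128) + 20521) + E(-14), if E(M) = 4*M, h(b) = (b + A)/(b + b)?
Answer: 376414497/29 ≈ 1.2980e+7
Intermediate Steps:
A = -38
h(b) = (-38 + b)/(2*b) (h(b) = (b - 38)/(b + b) = (-38 + b)/((2*b)) = (-38 + b)*(1/(2*b)) = (-38 + b)/(2*b))
((9100 + h(-116))*(-13704 + 15128) + 20521) + E(-14) = ((9100 + (1/2)*(-38 - 116)/(-116))*(-13704 + 15128) + 20521) + 4*(-14) = ((9100 + (1/2)*(-1/116)*(-154))*1424 + 20521) - 56 = ((9100 + 77/116)*1424 + 20521) - 56 = ((1055677/116)*1424 + 20521) - 56 = (375821012/29 + 20521) - 56 = 376416121/29 - 56 = 376414497/29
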